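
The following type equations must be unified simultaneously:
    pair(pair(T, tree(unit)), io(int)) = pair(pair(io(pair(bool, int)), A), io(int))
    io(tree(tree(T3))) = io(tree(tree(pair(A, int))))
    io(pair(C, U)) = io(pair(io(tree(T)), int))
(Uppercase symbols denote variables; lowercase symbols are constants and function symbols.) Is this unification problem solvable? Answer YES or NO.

YES

Decompose pair/2: pair(T, tree(unit)) = pair(io(pair(bool, int)), A),  io(int) = io(int).
Decompose pair/2: T = io(pair(bool, int)),  tree(unit) = A.
Bind T := io(pair(bool, int)); substituting into the one remaining equation that mentions T gives: io(pair(C, U)) = io(pair(io(tree(io(pair(bool, int)))), int)).
Bind A := tree(unit); substituting into the one remaining equation that mentions A gives: io(tree(tree(T3))) = io(tree(tree(pair(tree(unit), int)))).
Delete trivial equation io(int) = io(int).
Decompose io/1: tree(tree(T3)) = tree(tree(pair(tree(unit), int))).
Decompose tree/1: tree(T3) = tree(pair(tree(unit), int)).
Decompose tree/1: T3 = pair(tree(unit), int).
Bind T3 := pair(tree(unit), int); no other remaining equation mentions T3.
Decompose io/1: pair(C, U) = pair(io(tree(io(pair(bool, int)))), int).
Decompose pair/2: C = io(tree(io(pair(bool, int)))),  U = int.
Bind C := io(tree(io(pair(bool, int)))); no other remaining equation mentions C.
Bind U := int.
No equations remain and no clash or occurs-check failure arose, so a unifier exists.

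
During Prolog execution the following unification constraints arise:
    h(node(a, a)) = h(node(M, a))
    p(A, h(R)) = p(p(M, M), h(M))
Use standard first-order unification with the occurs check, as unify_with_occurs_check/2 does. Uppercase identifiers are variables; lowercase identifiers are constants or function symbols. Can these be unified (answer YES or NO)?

Decompose h/1: node(a, a) = node(M, a).
Decompose node/2: a = M,  a = a.
Bind M := a; substituting into the one remaining equation that mentions M gives: p(A, h(R)) = p(p(a, a), h(a)).
Delete trivial equation a = a.
Decompose p/2: A = p(a, a),  h(R) = h(a).
Bind A := p(a, a); no other remaining equation mentions A.
Decompose h/1: R = a.
Bind R := a.
No equations remain and no clash or occurs-check failure arose, so a unifier exists.

YES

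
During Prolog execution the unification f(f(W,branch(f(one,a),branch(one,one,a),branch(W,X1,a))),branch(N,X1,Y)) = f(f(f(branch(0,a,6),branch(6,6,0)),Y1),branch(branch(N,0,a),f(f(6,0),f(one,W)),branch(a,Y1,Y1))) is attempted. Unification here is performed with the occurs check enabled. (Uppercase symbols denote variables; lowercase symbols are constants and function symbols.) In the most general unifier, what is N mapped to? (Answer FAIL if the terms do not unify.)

Decompose f/2: f(W,branch(f(one,a),branch(one,one,a),branch(W,X1,a))) = f(f(branch(0,a,6),branch(6,6,0)),Y1),  branch(N,X1,Y) = branch(branch(N,0,a),f(f(6,0),f(one,W)),branch(a,Y1,Y1)).
Decompose f/2: W = f(branch(0,a,6),branch(6,6,0)),  branch(f(one,a),branch(one,one,a),branch(W,X1,a)) = Y1.
Bind W := f(branch(0,a,6),branch(6,6,0)); substituting into the remaining equations gives: branch(f(one,a),branch(one,one,a),branch(f(branch(0,a,6),branch(6,6,0)),X1,a)) = Y1,  branch(N,X1,Y) = branch(branch(N,0,a),f(f(6,0),f(one,f(branch(0,a,6),branch(6,6,0)))),branch(a,Y1,Y1)).
Bind Y1 := branch(f(one,a),branch(one,one,a),branch(f(branch(0,a,6),branch(6,6,0)),X1,a)); substituting into the remaining equation gives: branch(N,X1,Y) = branch(branch(N,0,a),f(f(6,0),f(one,f(branch(0,a,6),branch(6,6,0)))),branch(a,branch(f(one,a),branch(one,one,a),branch(f(branch(0,a,6),branch(6,6,0)),X1,a)),branch(f(one,a),branch(one,one,a),branch(f(branch(0,a,6),branch(6,6,0)),X1,a)))).
Decompose branch/3: N = branch(N,0,a),  X1 = f(f(6,0),f(one,f(branch(0,a,6),branch(6,6,0)))),  Y = branch(a,branch(f(one,a),branch(one,one,a),branch(f(branch(0,a,6),branch(6,6,0)),X1,a)),branch(f(one,a),branch(one,one,a),branch(f(branch(0,a,6),branch(6,6,0)),X1,a))).
Occurs check fails: N occurs in branch(N,0,a); the equation N = branch(N,0,a) has no finite solution.

FAIL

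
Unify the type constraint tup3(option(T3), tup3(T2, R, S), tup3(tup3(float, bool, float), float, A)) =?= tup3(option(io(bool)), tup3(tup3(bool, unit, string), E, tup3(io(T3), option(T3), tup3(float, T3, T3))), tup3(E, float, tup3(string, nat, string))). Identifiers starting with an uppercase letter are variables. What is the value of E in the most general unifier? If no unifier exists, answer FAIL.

Decompose tup3/3: option(T3) =?= option(io(bool)),  tup3(T2, R, S) =?= tup3(tup3(bool, unit, string), E, tup3(io(T3), option(T3), tup3(float, T3, T3))),  tup3(tup3(float, bool, float), float, A) =?= tup3(E, float, tup3(string, nat, string)).
Decompose option/1: T3 =?= io(bool).
Bind T3 := io(bool); substituting into the one remaining equation that mentions T3 gives: tup3(T2, R, S) =?= tup3(tup3(bool, unit, string), E, tup3(io(io(bool)), option(io(bool)), tup3(float, io(bool), io(bool)))).
Decompose tup3/3: T2 =?= tup3(bool, unit, string),  R =?= E,  S =?= tup3(io(io(bool)), option(io(bool)), tup3(float, io(bool), io(bool))).
Bind T2 := tup3(bool, unit, string); no other remaining equation mentions T2.
Bind R := E; no other remaining equation mentions R.
Bind S := tup3(io(io(bool)), option(io(bool)), tup3(float, io(bool), io(bool))); no other remaining equation mentions S.
Decompose tup3/3: tup3(float, bool, float) =?= E,  float =?= float,  A =?= tup3(string, nat, string).
Bind E := tup3(float, bool, float); no other remaining equation mentions E. Substituting into the earlier binding gives R := tup3(float, bool, float).
Delete trivial equation float =?= float.
Bind A := tup3(string, nat, string).
MGU = { T3 := io(bool), T2 := tup3(bool, unit, string), R := tup3(float, bool, float), S := tup3(io(io(bool)), option(io(bool)), tup3(float, io(bool), io(bool))), E := tup3(float, bool, float), A := tup3(string, nat, string) }, so E := tup3(float, bool, float).

tup3(float, bool, float)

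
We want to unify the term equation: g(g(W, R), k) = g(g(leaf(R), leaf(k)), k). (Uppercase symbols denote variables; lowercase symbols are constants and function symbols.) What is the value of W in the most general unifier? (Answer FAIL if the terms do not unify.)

Decompose g/2: g(W, R) = g(leaf(R), leaf(k)),  k = k.
Decompose g/2: W = leaf(R),  R = leaf(k).
Bind W := leaf(R); no other remaining equation mentions W.
Bind R := leaf(k); no other remaining equation mentions R. Substituting into the earlier binding gives W := leaf(leaf(k)).
Delete trivial equation k = k.
MGU = { W -> leaf(leaf(k)), R -> leaf(k) }, so W -> leaf(leaf(k)).

leaf(leaf(k))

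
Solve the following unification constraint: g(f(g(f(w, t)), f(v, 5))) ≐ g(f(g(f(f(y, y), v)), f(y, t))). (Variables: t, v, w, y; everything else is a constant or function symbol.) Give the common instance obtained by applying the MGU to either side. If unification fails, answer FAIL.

Decompose g/1: f(g(f(w, t)), f(v, 5)) ≐ f(g(f(f(y, y), v)), f(y, t)).
Decompose f/2: g(f(w, t)) ≐ g(f(f(y, y), v)),  f(v, 5) ≐ f(y, t).
Decompose g/1: f(w, t) ≐ f(f(y, y), v).
Decompose f/2: w ≐ f(y, y),  t ≐ v.
Bind w := f(y, y); no other remaining equation mentions w.
Bind t := v; substituting into the remaining equation gives: f(v, 5) ≐ f(y, v).
Decompose f/2: v ≐ y,  5 ≐ v.
Bind v := y; substituting into the remaining equation gives: 5 ≐ y. Substituting into the earlier binding gives t := y.
Bind y := 5. Substituting into the earlier bindings gives w := f(5, 5), t := 5, v := 5.
Applying the MGU to either side gives g(f(g(f(f(5, 5), 5)), f(5, 5))).

g(f(g(f(f(5, 5), 5)), f(5, 5)))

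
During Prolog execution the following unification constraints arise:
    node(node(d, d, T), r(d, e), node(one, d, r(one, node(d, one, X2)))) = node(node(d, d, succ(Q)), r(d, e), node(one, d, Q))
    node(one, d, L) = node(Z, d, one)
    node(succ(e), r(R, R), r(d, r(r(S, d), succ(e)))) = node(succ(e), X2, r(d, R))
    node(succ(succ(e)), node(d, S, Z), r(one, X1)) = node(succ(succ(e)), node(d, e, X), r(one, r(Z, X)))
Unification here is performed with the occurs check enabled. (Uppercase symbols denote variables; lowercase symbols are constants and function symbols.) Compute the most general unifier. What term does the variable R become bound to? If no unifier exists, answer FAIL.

r(r(e, d), succ(e))

Decompose node/3: node(d, d, T) = node(d, d, succ(Q)),  r(d, e) = r(d, e),  node(one, d, r(one, node(d, one, X2))) = node(one, d, Q).
Decompose node/3: d = d,  d = d,  T = succ(Q).
Delete trivial equation d = d.
Delete trivial equation d = d.
Bind T := succ(Q); no other remaining equation mentions T.
Delete trivial equation r(d, e) = r(d, e).
Decompose node/3: one = one,  d = d,  r(one, node(d, one, X2)) = Q.
Delete trivial equation one = one.
Delete trivial equation d = d.
Bind Q := r(one, node(d, one, X2)); no other remaining equation mentions Q. Substituting into the earlier binding gives T := succ(r(one, node(d, one, X2))).
Decompose node/3: one = Z,  d = d,  L = one.
Bind Z := one; substituting into the one remaining equation that mentions Z gives: node(succ(succ(e)), node(d, S, one), r(one, X1)) = node(succ(succ(e)), node(d, e, X), r(one, r(one, X))).
Delete trivial equation d = d.
Bind L := one; no other remaining equation mentions L.
Decompose node/3: succ(e) = succ(e),  r(R, R) = X2,  r(d, r(r(S, d), succ(e))) = r(d, R).
Delete trivial equation succ(e) = succ(e).
Bind X2 := r(R, R); no other remaining equation mentions X2. Substituting into the earlier bindings gives T := succ(r(one, node(d, one, r(R, R)))), Q := r(one, node(d, one, r(R, R))).
Decompose r/2: d = d,  r(r(S, d), succ(e)) = R.
Delete trivial equation d = d.
Bind R := r(r(S, d), succ(e)); no other remaining equation mentions R. Substituting into the earlier bindings gives T := succ(r(one, node(d, one, r(r(r(S, d), succ(e)), r(r(S, d), succ(e)))))), Q := r(one, node(d, one, r(r(r(S, d), succ(e)), r(r(S, d), succ(e))))), X2 := r(r(r(S, d), succ(e)), r(r(S, d), succ(e))).
Decompose node/3: succ(succ(e)) = succ(succ(e)),  node(d, S, one) = node(d, e, X),  r(one, X1) = r(one, r(one, X)).
Delete trivial equation succ(succ(e)) = succ(succ(e)).
Decompose node/3: d = d,  S = e,  one = X.
Delete trivial equation d = d.
Bind S := e; no other remaining equation mentions S. Substituting into the earlier bindings gives T := succ(r(one, node(d, one, r(r(r(e, d), succ(e)), r(r(e, d), succ(e)))))), Q := r(one, node(d, one, r(r(r(e, d), succ(e)), r(r(e, d), succ(e))))), X2 := r(r(r(e, d), succ(e)), r(r(e, d), succ(e))), R := r(r(e, d), succ(e)).
Bind X := one; substituting into the remaining equation gives: r(one, X1) = r(one, r(one, one)).
Decompose r/2: one = one,  X1 = r(one, one).
Delete trivial equation one = one.
Bind X1 := r(one, one).
MGU = { T = succ(r(one, node(d, one, r(r(r(e, d), succ(e)), r(r(e, d), succ(e)))))), Q = r(one, node(d, one, r(r(r(e, d), succ(e)), r(r(e, d), succ(e))))), Z = one, L = one, X2 = r(r(r(e, d), succ(e)), r(r(e, d), succ(e))), R = r(r(e, d), succ(e)), S = e, X = one, X1 = r(one, one) }, so R = r(r(e, d), succ(e)).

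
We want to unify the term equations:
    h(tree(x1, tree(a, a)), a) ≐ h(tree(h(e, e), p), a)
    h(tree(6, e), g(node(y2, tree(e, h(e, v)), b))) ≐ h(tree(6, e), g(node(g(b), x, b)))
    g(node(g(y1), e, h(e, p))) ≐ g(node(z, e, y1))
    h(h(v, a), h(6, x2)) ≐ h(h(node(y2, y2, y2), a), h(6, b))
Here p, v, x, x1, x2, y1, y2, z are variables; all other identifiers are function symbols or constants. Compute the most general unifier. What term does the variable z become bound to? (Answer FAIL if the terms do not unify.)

Decompose h/2: tree(x1, tree(a, a)) ≐ tree(h(e, e), p),  a ≐ a.
Decompose tree/2: x1 ≐ h(e, e),  tree(a, a) ≐ p.
Bind x1 := h(e, e); no other remaining equation mentions x1.
Bind p := tree(a, a); substituting into the one remaining equation that mentions p gives: g(node(g(y1), e, h(e, tree(a, a)))) ≐ g(node(z, e, y1)).
Delete trivial equation a ≐ a.
Decompose h/2: tree(6, e) ≐ tree(6, e),  g(node(y2, tree(e, h(e, v)), b)) ≐ g(node(g(b), x, b)).
Delete trivial equation tree(6, e) ≐ tree(6, e).
Decompose g/1: node(y2, tree(e, h(e, v)), b) ≐ node(g(b), x, b).
Decompose node/3: y2 ≐ g(b),  tree(e, h(e, v)) ≐ x,  b ≐ b.
Bind y2 := g(b); substituting into the one remaining equation that mentions y2 gives: h(h(v, a), h(6, x2)) ≐ h(h(node(g(b), g(b), g(b)), a), h(6, b)).
Bind x := tree(e, h(e, v)); no other remaining equation mentions x.
Delete trivial equation b ≐ b.
Decompose g/1: node(g(y1), e, h(e, tree(a, a))) ≐ node(z, e, y1).
Decompose node/3: g(y1) ≐ z,  e ≐ e,  h(e, tree(a, a)) ≐ y1.
Bind z := g(y1); no other remaining equation mentions z.
Delete trivial equation e ≐ e.
Bind y1 := h(e, tree(a, a)); no other remaining equation mentions y1. Substituting into the earlier binding gives z := g(h(e, tree(a, a))).
Decompose h/2: h(v, a) ≐ h(node(g(b), g(b), g(b)), a),  h(6, x2) ≐ h(6, b).
Decompose h/2: v ≐ node(g(b), g(b), g(b)),  a ≐ a.
Bind v := node(g(b), g(b), g(b)); no other remaining equation mentions v. Substituting into the earlier binding gives x := tree(e, h(e, node(g(b), g(b), g(b)))).
Delete trivial equation a ≐ a.
Decompose h/2: 6 ≐ 6,  x2 ≐ b.
Delete trivial equation 6 ≐ 6.
Bind x2 := b.
MGU = { x1 ↦ h(e, e), p ↦ tree(a, a), y2 ↦ g(b), x ↦ tree(e, h(e, node(g(b), g(b), g(b)))), z ↦ g(h(e, tree(a, a))), y1 ↦ h(e, tree(a, a)), v ↦ node(g(b), g(b), g(b)), x2 ↦ b }, so z ↦ g(h(e, tree(a, a))).

g(h(e, tree(a, a)))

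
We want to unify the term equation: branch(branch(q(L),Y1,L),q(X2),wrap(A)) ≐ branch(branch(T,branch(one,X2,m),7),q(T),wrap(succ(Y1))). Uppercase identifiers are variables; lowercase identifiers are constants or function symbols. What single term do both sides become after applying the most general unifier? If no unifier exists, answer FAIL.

branch(branch(q(7),branch(one,q(7),m),7),q(q(7)),wrap(succ(branch(one,q(7),m))))

Decompose branch/3: branch(q(L),Y1,L) ≐ branch(T,branch(one,X2,m),7),  q(X2) ≐ q(T),  wrap(A) ≐ wrap(succ(Y1)).
Decompose branch/3: q(L) ≐ T,  Y1 ≐ branch(one,X2,m),  L ≐ 7.
Bind T := q(L); substituting into the one remaining equation that mentions T gives: q(X2) ≐ q(q(L)).
Bind Y1 := branch(one,X2,m); substituting into the one remaining equation that mentions Y1 gives: wrap(A) ≐ wrap(succ(branch(one,X2,m))).
Bind L := 7; substituting into the one remaining equation that mentions L gives: q(X2) ≐ q(q(7)). Substituting into the earlier binding gives T := q(7).
Decompose q/1: X2 ≐ q(7).
Bind X2 := q(7); substituting into the remaining equation gives: wrap(A) ≐ wrap(succ(branch(one,q(7),m))). Substituting into the earlier binding gives Y1 := branch(one,q(7),m).
Decompose wrap/1: A ≐ succ(branch(one,q(7),m)).
Bind A := succ(branch(one,q(7),m)).
Applying the MGU to either side gives branch(branch(q(7),branch(one,q(7),m),7),q(q(7)),wrap(succ(branch(one,q(7),m)))).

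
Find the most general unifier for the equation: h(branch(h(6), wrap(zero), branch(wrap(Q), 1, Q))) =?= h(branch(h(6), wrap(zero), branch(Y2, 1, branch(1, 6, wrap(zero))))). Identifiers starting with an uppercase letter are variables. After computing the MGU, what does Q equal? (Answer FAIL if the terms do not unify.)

branch(1, 6, wrap(zero))

Decompose h/1: branch(h(6), wrap(zero), branch(wrap(Q), 1, Q)) =?= branch(h(6), wrap(zero), branch(Y2, 1, branch(1, 6, wrap(zero)))).
Decompose branch/3: h(6) =?= h(6),  wrap(zero) =?= wrap(zero),  branch(wrap(Q), 1, Q) =?= branch(Y2, 1, branch(1, 6, wrap(zero))).
Delete trivial equation h(6) =?= h(6).
Delete trivial equation wrap(zero) =?= wrap(zero).
Decompose branch/3: wrap(Q) =?= Y2,  1 =?= 1,  Q =?= branch(1, 6, wrap(zero)).
Bind Y2 := wrap(Q); no other remaining equation mentions Y2.
Delete trivial equation 1 =?= 1.
Bind Q := branch(1, 6, wrap(zero)). Substituting into the earlier binding gives Y2 := wrap(branch(1, 6, wrap(zero))).
MGU = { Y2 ↦ wrap(branch(1, 6, wrap(zero))), Q ↦ branch(1, 6, wrap(zero)) }, so Q ↦ branch(1, 6, wrap(zero)).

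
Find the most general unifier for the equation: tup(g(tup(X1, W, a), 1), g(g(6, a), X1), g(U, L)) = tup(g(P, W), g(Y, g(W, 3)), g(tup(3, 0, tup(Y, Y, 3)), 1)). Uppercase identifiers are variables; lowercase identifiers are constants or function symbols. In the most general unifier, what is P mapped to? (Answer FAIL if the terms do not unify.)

Decompose tup/3: g(tup(X1, W, a), 1) = g(P, W),  g(g(6, a), X1) = g(Y, g(W, 3)),  g(U, L) = g(tup(3, 0, tup(Y, Y, 3)), 1).
Decompose g/2: tup(X1, W, a) = P,  1 = W.
Bind P := tup(X1, W, a); no other remaining equation mentions P.
Bind W := 1; substituting into the one remaining equation that mentions W gives: g(g(6, a), X1) = g(Y, g(1, 3)). Substituting into the earlier binding gives P := tup(X1, 1, a).
Decompose g/2: g(6, a) = Y,  X1 = g(1, 3).
Bind Y := g(6, a); substituting into the one remaining equation that mentions Y gives: g(U, L) = g(tup(3, 0, tup(g(6, a), g(6, a), 3)), 1).
Bind X1 := g(1, 3); no other remaining equation mentions X1. Substituting into the earlier binding gives P := tup(g(1, 3), 1, a).
Decompose g/2: U = tup(3, 0, tup(g(6, a), g(6, a), 3)),  L = 1.
Bind U := tup(3, 0, tup(g(6, a), g(6, a), 3)); no other remaining equation mentions U.
Bind L := 1.
MGU = { P ↦ tup(g(1, 3), 1, a), W ↦ 1, Y ↦ g(6, a), X1 ↦ g(1, 3), U ↦ tup(3, 0, tup(g(6, a), g(6, a), 3)), L ↦ 1 }, so P ↦ tup(g(1, 3), 1, a).

tup(g(1, 3), 1, a)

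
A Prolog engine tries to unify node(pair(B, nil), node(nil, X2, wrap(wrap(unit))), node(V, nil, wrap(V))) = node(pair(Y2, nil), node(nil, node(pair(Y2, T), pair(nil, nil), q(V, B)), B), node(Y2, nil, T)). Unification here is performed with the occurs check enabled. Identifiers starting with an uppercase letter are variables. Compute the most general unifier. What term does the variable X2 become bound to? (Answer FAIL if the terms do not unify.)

node(pair(wrap(wrap(unit)), wrap(wrap(wrap(unit)))), pair(nil, nil), q(wrap(wrap(unit)), wrap(wrap(unit))))

Decompose node/3: pair(B, nil) = pair(Y2, nil),  node(nil, X2, wrap(wrap(unit))) = node(nil, node(pair(Y2, T), pair(nil, nil), q(V, B)), B),  node(V, nil, wrap(V)) = node(Y2, nil, T).
Decompose pair/2: B = Y2,  nil = nil.
Bind B := Y2; substituting into the one remaining equation that mentions B gives: node(nil, X2, wrap(wrap(unit))) = node(nil, node(pair(Y2, T), pair(nil, nil), q(V, Y2)), Y2).
Delete trivial equation nil = nil.
Decompose node/3: nil = nil,  X2 = node(pair(Y2, T), pair(nil, nil), q(V, Y2)),  wrap(wrap(unit)) = Y2.
Delete trivial equation nil = nil.
Bind X2 := node(pair(Y2, T), pair(nil, nil), q(V, Y2)); no other remaining equation mentions X2.
Bind Y2 := wrap(wrap(unit)); substituting into the remaining equation gives: node(V, nil, wrap(V)) = node(wrap(wrap(unit)), nil, T). Substituting into the earlier bindings gives B := wrap(wrap(unit)), X2 := node(pair(wrap(wrap(unit)), T), pair(nil, nil), q(V, wrap(wrap(unit)))).
Decompose node/3: V = wrap(wrap(unit)),  nil = nil,  wrap(V) = T.
Bind V := wrap(wrap(unit)); substituting into the one remaining equation that mentions V gives: wrap(wrap(wrap(unit))) = T. Substituting into the earlier binding gives X2 := node(pair(wrap(wrap(unit)), T), pair(nil, nil), q(wrap(wrap(unit)), wrap(wrap(unit)))).
Delete trivial equation nil = nil.
Bind T := wrap(wrap(wrap(unit))). Substituting into the earlier binding gives X2 := node(pair(wrap(wrap(unit)), wrap(wrap(wrap(unit)))), pair(nil, nil), q(wrap(wrap(unit)), wrap(wrap(unit)))).
MGU = { B ↦ wrap(wrap(unit)), X2 ↦ node(pair(wrap(wrap(unit)), wrap(wrap(wrap(unit)))), pair(nil, nil), q(wrap(wrap(unit)), wrap(wrap(unit)))), Y2 ↦ wrap(wrap(unit)), V ↦ wrap(wrap(unit)), T ↦ wrap(wrap(wrap(unit))) }, so X2 ↦ node(pair(wrap(wrap(unit)), wrap(wrap(wrap(unit)))), pair(nil, nil), q(wrap(wrap(unit)), wrap(wrap(unit)))).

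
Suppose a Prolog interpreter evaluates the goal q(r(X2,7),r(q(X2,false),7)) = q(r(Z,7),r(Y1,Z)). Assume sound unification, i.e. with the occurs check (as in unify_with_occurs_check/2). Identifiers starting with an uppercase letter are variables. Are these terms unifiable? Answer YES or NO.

Decompose q/2: r(X2,7) = r(Z,7),  r(q(X2,false),7) = r(Y1,Z).
Decompose r/2: X2 = Z,  7 = 7.
Bind X2 := Z; substituting into the one remaining equation that mentions X2 gives: r(q(Z,false),7) = r(Y1,Z).
Delete trivial equation 7 = 7.
Decompose r/2: q(Z,false) = Y1,  7 = Z.
Bind Y1 := q(Z,false); no other remaining equation mentions Y1.
Bind Z := 7. Substituting into the earlier bindings gives X2 := 7, Y1 := q(7,false).
No equations remain and no clash or occurs-check failure arose, so a unifier exists.

YES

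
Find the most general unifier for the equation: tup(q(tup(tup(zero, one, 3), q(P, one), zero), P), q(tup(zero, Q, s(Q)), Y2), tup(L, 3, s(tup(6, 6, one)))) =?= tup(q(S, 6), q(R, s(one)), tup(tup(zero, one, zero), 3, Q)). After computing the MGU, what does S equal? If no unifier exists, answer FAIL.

Decompose tup/3: q(tup(tup(zero, one, 3), q(P, one), zero), P) =?= q(S, 6),  q(tup(zero, Q, s(Q)), Y2) =?= q(R, s(one)),  tup(L, 3, s(tup(6, 6, one))) =?= tup(tup(zero, one, zero), 3, Q).
Decompose q/2: tup(tup(zero, one, 3), q(P, one), zero) =?= S,  P =?= 6.
Bind S := tup(tup(zero, one, 3), q(P, one), zero); no other remaining equation mentions S.
Bind P := 6; no other remaining equation mentions P. Substituting into the earlier binding gives S := tup(tup(zero, one, 3), q(6, one), zero).
Decompose q/2: tup(zero, Q, s(Q)) =?= R,  Y2 =?= s(one).
Bind R := tup(zero, Q, s(Q)); no other remaining equation mentions R.
Bind Y2 := s(one); no other remaining equation mentions Y2.
Decompose tup/3: L =?= tup(zero, one, zero),  3 =?= 3,  s(tup(6, 6, one)) =?= Q.
Bind L := tup(zero, one, zero); no other remaining equation mentions L.
Delete trivial equation 3 =?= 3.
Bind Q := s(tup(6, 6, one)). Substituting into the earlier binding gives R := tup(zero, s(tup(6, 6, one)), s(s(tup(6, 6, one)))).
MGU = { S ↦ tup(tup(zero, one, 3), q(6, one), zero), P ↦ 6, R ↦ tup(zero, s(tup(6, 6, one)), s(s(tup(6, 6, one)))), Y2 ↦ s(one), L ↦ tup(zero, one, zero), Q ↦ s(tup(6, 6, one)) }, so S ↦ tup(tup(zero, one, 3), q(6, one), zero).

tup(tup(zero, one, 3), q(6, one), zero)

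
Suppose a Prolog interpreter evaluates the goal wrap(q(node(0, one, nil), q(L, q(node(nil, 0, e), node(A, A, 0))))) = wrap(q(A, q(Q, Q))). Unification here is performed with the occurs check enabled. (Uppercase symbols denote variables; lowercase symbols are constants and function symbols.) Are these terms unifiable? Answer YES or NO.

YES

Decompose wrap/1: q(node(0, one, nil), q(L, q(node(nil, 0, e), node(A, A, 0)))) = q(A, q(Q, Q)).
Decompose q/2: node(0, one, nil) = A,  q(L, q(node(nil, 0, e), node(A, A, 0))) = q(Q, Q).
Bind A := node(0, one, nil); substituting into the remaining equation gives: q(L, q(node(nil, 0, e), node(node(0, one, nil), node(0, one, nil), 0))) = q(Q, Q).
Decompose q/2: L = Q,  q(node(nil, 0, e), node(node(0, one, nil), node(0, one, nil), 0)) = Q.
Bind L := Q; no other remaining equation mentions L.
Bind Q := q(node(nil, 0, e), node(node(0, one, nil), node(0, one, nil), 0)). Substituting into the earlier binding gives L := q(node(nil, 0, e), node(node(0, one, nil), node(0, one, nil), 0)).
No equations remain and no clash or occurs-check failure arose, so a unifier exists.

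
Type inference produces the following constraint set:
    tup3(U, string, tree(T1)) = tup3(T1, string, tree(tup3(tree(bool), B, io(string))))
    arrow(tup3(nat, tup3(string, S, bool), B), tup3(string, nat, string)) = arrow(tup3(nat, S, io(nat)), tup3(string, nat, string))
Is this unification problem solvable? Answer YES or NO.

Decompose tup3/3: U = T1,  string = string,  tree(T1) = tree(tup3(tree(bool), B, io(string))).
Bind U := T1; no other remaining equation mentions U.
Delete trivial equation string = string.
Decompose tree/1: T1 = tup3(tree(bool), B, io(string)).
Bind T1 := tup3(tree(bool), B, io(string)); no other remaining equation mentions T1. Substituting into the earlier binding gives U := tup3(tree(bool), B, io(string)).
Decompose arrow/2: tup3(nat, tup3(string, S, bool), B) = tup3(nat, S, io(nat)),  tup3(string, nat, string) = tup3(string, nat, string).
Decompose tup3/3: nat = nat,  tup3(string, S, bool) = S,  B = io(nat).
Delete trivial equation nat = nat.
Occurs check fails: S occurs in tup3(string, S, bool); the equation S = tup3(string, S, bool) has no finite solution.

NO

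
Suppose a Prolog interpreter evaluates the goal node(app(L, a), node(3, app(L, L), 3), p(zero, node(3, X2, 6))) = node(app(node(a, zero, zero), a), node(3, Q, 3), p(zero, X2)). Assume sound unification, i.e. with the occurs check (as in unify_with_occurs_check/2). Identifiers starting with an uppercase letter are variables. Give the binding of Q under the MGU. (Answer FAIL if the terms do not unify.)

FAIL

Decompose node/3: app(L, a) = app(node(a, zero, zero), a),  node(3, app(L, L), 3) = node(3, Q, 3),  p(zero, node(3, X2, 6)) = p(zero, X2).
Decompose app/2: L = node(a, zero, zero),  a = a.
Bind L := node(a, zero, zero); substituting into the one remaining equation that mentions L gives: node(3, app(node(a, zero, zero), node(a, zero, zero)), 3) = node(3, Q, 3).
Delete trivial equation a = a.
Decompose node/3: 3 = 3,  app(node(a, zero, zero), node(a, zero, zero)) = Q,  3 = 3.
Delete trivial equation 3 = 3.
Bind Q := app(node(a, zero, zero), node(a, zero, zero)); no other remaining equation mentions Q.
Delete trivial equation 3 = 3.
Decompose p/2: zero = zero,  node(3, X2, 6) = X2.
Delete trivial equation zero = zero.
Occurs check fails: X2 occurs in node(3, X2, 6); the equation X2 = node(3, X2, 6) has no finite solution.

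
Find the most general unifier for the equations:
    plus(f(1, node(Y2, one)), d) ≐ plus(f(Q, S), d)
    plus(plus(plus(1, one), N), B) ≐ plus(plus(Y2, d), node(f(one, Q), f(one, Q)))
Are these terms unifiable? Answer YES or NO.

Decompose plus/2: f(1, node(Y2, one)) ≐ f(Q, S),  d ≐ d.
Decompose f/2: 1 ≐ Q,  node(Y2, one) ≐ S.
Bind Q := 1; substituting into the one remaining equation that mentions Q gives: plus(plus(plus(1, one), N), B) ≐ plus(plus(Y2, d), node(f(one, 1), f(one, 1))).
Bind S := node(Y2, one); no other remaining equation mentions S.
Delete trivial equation d ≐ d.
Decompose plus/2: plus(plus(1, one), N) ≐ plus(Y2, d),  B ≐ node(f(one, 1), f(one, 1)).
Decompose plus/2: plus(1, one) ≐ Y2,  N ≐ d.
Bind Y2 := plus(1, one); no other remaining equation mentions Y2. Substituting into the earlier binding gives S := node(plus(1, one), one).
Bind N := d; no other remaining equation mentions N.
Bind B := node(f(one, 1), f(one, 1)).
No equations remain and no clash or occurs-check failure arose, so a unifier exists.

YES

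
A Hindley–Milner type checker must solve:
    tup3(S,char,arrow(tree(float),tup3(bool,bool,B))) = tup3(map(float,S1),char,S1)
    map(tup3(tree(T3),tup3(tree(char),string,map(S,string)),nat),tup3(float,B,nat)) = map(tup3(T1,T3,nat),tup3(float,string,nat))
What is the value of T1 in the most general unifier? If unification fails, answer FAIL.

Decompose tup3/3: S = map(float,S1),  char = char,  arrow(tree(float),tup3(bool,bool,B)) = S1.
Bind S := map(float,S1); substituting into the one remaining equation that mentions S gives: map(tup3(tree(T3),tup3(tree(char),string,map(map(float,S1),string)),nat),tup3(float,B,nat)) = map(tup3(T1,T3,nat),tup3(float,string,nat)).
Delete trivial equation char = char.
Bind S1 := arrow(tree(float),tup3(bool,bool,B)); substituting into the remaining equation gives: map(tup3(tree(T3),tup3(tree(char),string,map(map(float,arrow(tree(float),tup3(bool,bool,B))),string)),nat),tup3(float,B,nat)) = map(tup3(T1,T3,nat),tup3(float,string,nat)). Substituting into the earlier binding gives S := map(float,arrow(tree(float),tup3(bool,bool,B))).
Decompose map/2: tup3(tree(T3),tup3(tree(char),string,map(map(float,arrow(tree(float),tup3(bool,bool,B))),string)),nat) = tup3(T1,T3,nat),  tup3(float,B,nat) = tup3(float,string,nat).
Decompose tup3/3: tree(T3) = T1,  tup3(tree(char),string,map(map(float,arrow(tree(float),tup3(bool,bool,B))),string)) = T3,  nat = nat.
Bind T1 := tree(T3); no other remaining equation mentions T1.
Bind T3 := tup3(tree(char),string,map(map(float,arrow(tree(float),tup3(bool,bool,B))),string)); no other remaining equation mentions T3. Substituting into the earlier binding gives T1 := tree(tup3(tree(char),string,map(map(float,arrow(tree(float),tup3(bool,bool,B))),string))).
Delete trivial equation nat = nat.
Decompose tup3/3: float = float,  B = string,  nat = nat.
Delete trivial equation float = float.
Bind B := string; no other remaining equation mentions B. Substituting into the earlier bindings gives S := map(float,arrow(tree(float),tup3(bool,bool,string))), S1 := arrow(tree(float),tup3(bool,bool,string)), T1 := tree(tup3(tree(char),string,map(map(float,arrow(tree(float),tup3(bool,bool,string))),string))), T3 := tup3(tree(char),string,map(map(float,arrow(tree(float),tup3(bool,bool,string))),string)).
Delete trivial equation nat = nat.
MGU = { S ↦ map(float,arrow(tree(float),tup3(bool,bool,string))), S1 ↦ arrow(tree(float),tup3(bool,bool,string)), T1 ↦ tree(tup3(tree(char),string,map(map(float,arrow(tree(float),tup3(bool,bool,string))),string))), T3 ↦ tup3(tree(char),string,map(map(float,arrow(tree(float),tup3(bool,bool,string))),string)), B ↦ string }, so T1 ↦ tree(tup3(tree(char),string,map(map(float,arrow(tree(float),tup3(bool,bool,string))),string))).

tree(tup3(tree(char),string,map(map(float,arrow(tree(float),tup3(bool,bool,string))),string)))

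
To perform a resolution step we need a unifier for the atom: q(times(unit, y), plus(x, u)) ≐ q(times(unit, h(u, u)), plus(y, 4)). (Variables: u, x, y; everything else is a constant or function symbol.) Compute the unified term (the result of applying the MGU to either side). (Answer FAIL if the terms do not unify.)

Decompose q/2: times(unit, y) ≐ times(unit, h(u, u)),  plus(x, u) ≐ plus(y, 4).
Decompose times/2: unit ≐ unit,  y ≐ h(u, u).
Delete trivial equation unit ≐ unit.
Bind y := h(u, u); substituting into the remaining equation gives: plus(x, u) ≐ plus(h(u, u), 4).
Decompose plus/2: x ≐ h(u, u),  u ≐ 4.
Bind x := h(u, u); no other remaining equation mentions x.
Bind u := 4. Substituting into the earlier bindings gives y := h(4, 4), x := h(4, 4).
Applying the MGU to either side gives q(times(unit, h(4, 4)), plus(h(4, 4), 4)).

q(times(unit, h(4, 4)), plus(h(4, 4), 4))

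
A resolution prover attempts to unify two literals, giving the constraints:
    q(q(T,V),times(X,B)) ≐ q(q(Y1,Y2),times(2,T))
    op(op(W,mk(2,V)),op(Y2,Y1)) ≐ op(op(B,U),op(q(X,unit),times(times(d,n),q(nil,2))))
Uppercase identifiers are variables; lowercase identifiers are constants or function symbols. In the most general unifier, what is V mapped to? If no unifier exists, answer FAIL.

Decompose q/2: q(T,V) ≐ q(Y1,Y2),  times(X,B) ≐ times(2,T).
Decompose q/2: T ≐ Y1,  V ≐ Y2.
Bind T := Y1; substituting into the one remaining equation that mentions T gives: times(X,B) ≐ times(2,Y1).
Bind V := Y2; substituting into the one remaining equation that mentions V gives: op(op(W,mk(2,Y2)),op(Y2,Y1)) ≐ op(op(B,U),op(q(X,unit),times(times(d,n),q(nil,2)))).
Decompose times/2: X ≐ 2,  B ≐ Y1.
Bind X := 2; substituting into the one remaining equation that mentions X gives: op(op(W,mk(2,Y2)),op(Y2,Y1)) ≐ op(op(B,U),op(q(2,unit),times(times(d,n),q(nil,2)))).
Bind B := Y1; substituting into the remaining equation gives: op(op(W,mk(2,Y2)),op(Y2,Y1)) ≐ op(op(Y1,U),op(q(2,unit),times(times(d,n),q(nil,2)))).
Decompose op/2: op(W,mk(2,Y2)) ≐ op(Y1,U),  op(Y2,Y1) ≐ op(q(2,unit),times(times(d,n),q(nil,2))).
Decompose op/2: W ≐ Y1,  mk(2,Y2) ≐ U.
Bind W := Y1; no other remaining equation mentions W.
Bind U := mk(2,Y2); no other remaining equation mentions U.
Decompose op/2: Y2 ≐ q(2,unit),  Y1 ≐ times(times(d,n),q(nil,2)).
Bind Y2 := q(2,unit); no other remaining equation mentions Y2. Substituting into the earlier bindings gives V := q(2,unit), U := mk(2,q(2,unit)).
Bind Y1 := times(times(d,n),q(nil,2)). Substituting into the earlier bindings gives T := times(times(d,n),q(nil,2)), B := times(times(d,n),q(nil,2)), W := times(times(d,n),q(nil,2)).
MGU = { T -> times(times(d,n),q(nil,2)), V -> q(2,unit), X -> 2, B -> times(times(d,n),q(nil,2)), W -> times(times(d,n),q(nil,2)), U -> mk(2,q(2,unit)), Y2 -> q(2,unit), Y1 -> times(times(d,n),q(nil,2)) }, so V -> q(2,unit).

q(2,unit)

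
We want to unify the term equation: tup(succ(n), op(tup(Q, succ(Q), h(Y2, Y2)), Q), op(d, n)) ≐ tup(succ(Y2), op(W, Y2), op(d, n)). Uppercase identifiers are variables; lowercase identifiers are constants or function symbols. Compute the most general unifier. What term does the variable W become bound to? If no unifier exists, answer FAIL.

Decompose tup/3: succ(n) ≐ succ(Y2),  op(tup(Q, succ(Q), h(Y2, Y2)), Q) ≐ op(W, Y2),  op(d, n) ≐ op(d, n).
Decompose succ/1: n ≐ Y2.
Bind Y2 := n; substituting into the one remaining equation that mentions Y2 gives: op(tup(Q, succ(Q), h(n, n)), Q) ≐ op(W, n).
Decompose op/2: tup(Q, succ(Q), h(n, n)) ≐ W,  Q ≐ n.
Bind W := tup(Q, succ(Q), h(n, n)); no other remaining equation mentions W.
Bind Q := n; no other remaining equation mentions Q. Substituting into the earlier binding gives W := tup(n, succ(n), h(n, n)).
Delete trivial equation op(d, n) ≐ op(d, n).
MGU = { Y2 -> n, W -> tup(n, succ(n), h(n, n)), Q -> n }, so W -> tup(n, succ(n), h(n, n)).

tup(n, succ(n), h(n, n))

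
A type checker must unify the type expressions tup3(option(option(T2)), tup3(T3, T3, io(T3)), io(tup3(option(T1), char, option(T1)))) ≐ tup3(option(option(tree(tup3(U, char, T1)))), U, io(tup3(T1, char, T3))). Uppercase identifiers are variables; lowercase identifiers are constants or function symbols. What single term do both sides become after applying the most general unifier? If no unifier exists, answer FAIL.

Decompose tup3/3: option(option(T2)) ≐ option(option(tree(tup3(U, char, T1)))),  tup3(T3, T3, io(T3)) ≐ U,  io(tup3(option(T1), char, option(T1))) ≐ io(tup3(T1, char, T3)).
Decompose option/1: option(T2) ≐ option(tree(tup3(U, char, T1))).
Decompose option/1: T2 ≐ tree(tup3(U, char, T1)).
Bind T2 := tree(tup3(U, char, T1)); no other remaining equation mentions T2.
Bind U := tup3(T3, T3, io(T3)); no other remaining equation mentions U. Substituting into the earlier binding gives T2 := tree(tup3(tup3(T3, T3, io(T3)), char, T1)).
Decompose io/1: tup3(option(T1), char, option(T1)) ≐ tup3(T1, char, T3).
Decompose tup3/3: option(T1) ≐ T1,  char ≐ char,  option(T1) ≐ T3.
Occurs check fails: T1 occurs in option(T1); the equation T1 ≐ option(T1) has no finite solution.

FAIL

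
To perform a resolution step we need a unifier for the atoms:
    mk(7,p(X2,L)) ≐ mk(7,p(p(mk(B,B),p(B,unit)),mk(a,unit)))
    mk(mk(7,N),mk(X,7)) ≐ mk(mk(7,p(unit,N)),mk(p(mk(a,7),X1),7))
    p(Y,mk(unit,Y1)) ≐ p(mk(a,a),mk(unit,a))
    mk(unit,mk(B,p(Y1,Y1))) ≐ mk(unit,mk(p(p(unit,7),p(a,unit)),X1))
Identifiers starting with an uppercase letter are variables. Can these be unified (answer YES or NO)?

Decompose mk/2: 7 ≐ 7,  p(X2,L) ≐ p(p(mk(B,B),p(B,unit)),mk(a,unit)).
Delete trivial equation 7 ≐ 7.
Decompose p/2: X2 ≐ p(mk(B,B),p(B,unit)),  L ≐ mk(a,unit).
Bind X2 := p(mk(B,B),p(B,unit)); no other remaining equation mentions X2.
Bind L := mk(a,unit); no other remaining equation mentions L.
Decompose mk/2: mk(7,N) ≐ mk(7,p(unit,N)),  mk(X,7) ≐ mk(p(mk(a,7),X1),7).
Decompose mk/2: 7 ≐ 7,  N ≐ p(unit,N).
Delete trivial equation 7 ≐ 7.
Occurs check fails: N occurs in p(unit,N); the equation N ≐ p(unit,N) has no finite solution.

NO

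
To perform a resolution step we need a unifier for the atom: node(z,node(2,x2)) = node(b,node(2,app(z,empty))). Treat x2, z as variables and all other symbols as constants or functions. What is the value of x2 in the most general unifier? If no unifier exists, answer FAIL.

Decompose node/2: z = b,  node(2,x2) = node(2,app(z,empty)).
Bind z := b; substituting into the remaining equation gives: node(2,x2) = node(2,app(b,empty)).
Decompose node/2: 2 = 2,  x2 = app(b,empty).
Delete trivial equation 2 = 2.
Bind x2 := app(b,empty).
MGU = { z := b, x2 := app(b,empty) }, so x2 := app(b,empty).

app(b,empty)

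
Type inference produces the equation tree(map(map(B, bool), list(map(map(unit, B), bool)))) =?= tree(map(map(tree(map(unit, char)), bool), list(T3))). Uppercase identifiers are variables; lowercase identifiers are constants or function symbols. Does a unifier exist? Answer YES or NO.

YES

Decompose tree/1: map(map(B, bool), list(map(map(unit, B), bool))) =?= map(map(tree(map(unit, char)), bool), list(T3)).
Decompose map/2: map(B, bool) =?= map(tree(map(unit, char)), bool),  list(map(map(unit, B), bool)) =?= list(T3).
Decompose map/2: B =?= tree(map(unit, char)),  bool =?= bool.
Bind B := tree(map(unit, char)); substituting into the one remaining equation that mentions B gives: list(map(map(unit, tree(map(unit, char))), bool)) =?= list(T3).
Delete trivial equation bool =?= bool.
Decompose list/1: map(map(unit, tree(map(unit, char))), bool) =?= T3.
Bind T3 := map(map(unit, tree(map(unit, char))), bool).
No equations remain and no clash or occurs-check failure arose, so a unifier exists.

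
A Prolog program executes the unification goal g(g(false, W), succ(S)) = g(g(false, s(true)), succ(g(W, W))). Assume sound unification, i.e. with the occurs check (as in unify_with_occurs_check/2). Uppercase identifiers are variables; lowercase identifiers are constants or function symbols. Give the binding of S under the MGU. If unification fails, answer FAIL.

g(s(true), s(true))

Decompose g/2: g(false, W) = g(false, s(true)),  succ(S) = succ(g(W, W)).
Decompose g/2: false = false,  W = s(true).
Delete trivial equation false = false.
Bind W := s(true); substituting into the remaining equation gives: succ(S) = succ(g(s(true), s(true))).
Decompose succ/1: S = g(s(true), s(true)).
Bind S := g(s(true), s(true)).
MGU = { W = s(true), S = g(s(true), s(true)) }, so S = g(s(true), s(true)).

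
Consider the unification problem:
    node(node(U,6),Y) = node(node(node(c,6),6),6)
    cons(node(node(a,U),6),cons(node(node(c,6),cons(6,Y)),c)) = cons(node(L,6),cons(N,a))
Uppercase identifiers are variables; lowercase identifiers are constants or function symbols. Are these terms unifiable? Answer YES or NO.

NO

Decompose node/2: node(U,6) = node(node(c,6),6),  Y = 6.
Decompose node/2: U = node(c,6),  6 = 6.
Bind U := node(c,6); substituting into the one remaining equation that mentions U gives: cons(node(node(a,node(c,6)),6),cons(node(node(c,6),cons(6,Y)),c)) = cons(node(L,6),cons(N,a)).
Delete trivial equation 6 = 6.
Bind Y := 6; substituting into the remaining equation gives: cons(node(node(a,node(c,6)),6),cons(node(node(c,6),cons(6,6)),c)) = cons(node(L,6),cons(N,a)).
Decompose cons/2: node(node(a,node(c,6)),6) = node(L,6),  cons(node(node(c,6),cons(6,6)),c) = cons(N,a).
Decompose node/2: node(a,node(c,6)) = L,  6 = 6.
Bind L := node(a,node(c,6)); no other remaining equation mentions L.
Delete trivial equation 6 = 6.
Decompose cons/2: node(node(c,6),cons(6,6)) = N,  c = a.
Bind N := node(node(c,6),cons(6,6)); no other remaining equation mentions N.
Clash: constants c and a differ; no unifier exists.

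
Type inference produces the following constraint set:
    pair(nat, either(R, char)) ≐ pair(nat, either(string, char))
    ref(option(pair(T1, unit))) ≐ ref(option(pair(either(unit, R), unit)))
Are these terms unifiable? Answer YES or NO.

YES

Decompose pair/2: nat ≐ nat,  either(R, char) ≐ either(string, char).
Delete trivial equation nat ≐ nat.
Decompose either/2: R ≐ string,  char ≐ char.
Bind R := string; substituting into the one remaining equation that mentions R gives: ref(option(pair(T1, unit))) ≐ ref(option(pair(either(unit, string), unit))).
Delete trivial equation char ≐ char.
Decompose ref/1: option(pair(T1, unit)) ≐ option(pair(either(unit, string), unit)).
Decompose option/1: pair(T1, unit) ≐ pair(either(unit, string), unit).
Decompose pair/2: T1 ≐ either(unit, string),  unit ≐ unit.
Bind T1 := either(unit, string); no other remaining equation mentions T1.
Delete trivial equation unit ≐ unit.
No equations remain and no clash or occurs-check failure arose, so a unifier exists.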